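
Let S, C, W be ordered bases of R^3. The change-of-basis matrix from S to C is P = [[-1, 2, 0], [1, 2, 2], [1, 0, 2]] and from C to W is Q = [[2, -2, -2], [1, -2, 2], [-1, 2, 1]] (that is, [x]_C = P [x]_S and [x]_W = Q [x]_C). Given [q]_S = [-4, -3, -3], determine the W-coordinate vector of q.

[48, 10, -40]

First [q]_C = P [q]_S = [-2, -16, -10].
Then [q]_W = Q [q]_C = [48, 10, -40].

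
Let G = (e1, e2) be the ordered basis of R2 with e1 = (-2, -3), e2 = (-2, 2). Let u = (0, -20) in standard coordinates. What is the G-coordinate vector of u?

(4, -4)

Write u = c_1 e1 + c_2 e2 and solve for the c_i.
System: -2c_1 - 2c_2 = 0, -3c_1 + 2c_2 = -20; solving gives c_1 = 4, c_2 = -4.
Check: 4e1 - 4e2 = (0, -20).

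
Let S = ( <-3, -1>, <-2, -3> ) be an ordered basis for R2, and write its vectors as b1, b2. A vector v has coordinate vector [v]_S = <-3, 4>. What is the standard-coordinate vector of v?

By definition v = -3b1 + 4b2.
Summing componentwise gives <1, -9>.

<1, -9>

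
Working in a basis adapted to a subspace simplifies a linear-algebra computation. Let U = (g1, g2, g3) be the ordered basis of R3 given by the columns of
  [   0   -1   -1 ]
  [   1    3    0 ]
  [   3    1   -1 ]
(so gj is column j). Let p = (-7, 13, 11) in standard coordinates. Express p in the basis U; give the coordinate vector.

(4, 3, 4)

[p]_U is the unique c with M c = p, where M has columns g1, ..., g3.
Gaussian elimination on [M | p] yields c = (4, 3, 4).
Check: 4g1 + 3g2 + 4g3 = (-7, 13, 11).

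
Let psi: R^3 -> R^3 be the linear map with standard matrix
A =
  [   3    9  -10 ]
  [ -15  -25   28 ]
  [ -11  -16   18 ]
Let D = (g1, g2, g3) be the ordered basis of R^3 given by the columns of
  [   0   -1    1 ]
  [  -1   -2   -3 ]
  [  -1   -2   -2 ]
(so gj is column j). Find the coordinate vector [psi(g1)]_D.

<0, 0, 1>

Compute psi(g1) = A g1 = <1, -3, -2> in standard coordinates.
Then write this in D-coordinates: solve for y in y_1 g1 + ... + y_3 g3 = <1, -3, -2>.
This gives y = <0, 0, 1>, which is column 1 of [psi]_D.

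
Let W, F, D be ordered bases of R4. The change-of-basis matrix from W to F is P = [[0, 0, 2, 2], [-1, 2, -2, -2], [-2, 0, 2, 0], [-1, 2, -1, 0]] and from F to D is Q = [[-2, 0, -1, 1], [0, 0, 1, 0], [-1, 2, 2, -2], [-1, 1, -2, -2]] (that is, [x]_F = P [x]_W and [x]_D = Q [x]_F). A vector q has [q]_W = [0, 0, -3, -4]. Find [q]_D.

[37, -6, 24, 34]

First [q]_F = P [q]_W = [-14, 14, -6, 3].
Then [q]_D = Q [q]_F = [37, -6, 24, 34].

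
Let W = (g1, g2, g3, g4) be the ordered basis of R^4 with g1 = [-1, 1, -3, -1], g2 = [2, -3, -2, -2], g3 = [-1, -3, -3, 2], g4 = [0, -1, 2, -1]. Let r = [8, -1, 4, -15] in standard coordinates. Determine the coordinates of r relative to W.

We seek scalars with c_1 g1 + ... + c_4 g4 = r; equivalently solve M c = r where the columns of M are g1, ..., g4.
Solving this 4x4 system gives c = (1, 3, -3, 2).
Check: g1 + 3g2 - 3g3 + 2g4 = [8, -1, 4, -15].

[1, 3, -3, 2]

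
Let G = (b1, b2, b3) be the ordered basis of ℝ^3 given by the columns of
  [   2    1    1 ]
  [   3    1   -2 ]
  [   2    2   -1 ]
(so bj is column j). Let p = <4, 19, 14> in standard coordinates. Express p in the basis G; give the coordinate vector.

<3, 2, -4>

Write p = c_1 b1 + ... + c_3 b3 and solve for the c_i.
Gaussian elimination on [M | p] yields c = (3, 2, -4).
Check: 3b1 + 2b2 - 4b3 = <4, 19, 14>.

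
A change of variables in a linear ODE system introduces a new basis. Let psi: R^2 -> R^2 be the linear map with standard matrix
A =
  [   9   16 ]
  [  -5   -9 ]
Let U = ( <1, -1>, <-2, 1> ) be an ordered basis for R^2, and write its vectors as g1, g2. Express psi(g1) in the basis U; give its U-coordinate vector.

Column 1 of [psi]_U is the U-coordinate vector of psi(g1).
In standard coordinates psi(g1) = A g1 = <-7, 4>.
Converting to U: <-7, 4> = -g1 + 3g2, so the coordinate vector is <-1, 3>.

<-1, 3>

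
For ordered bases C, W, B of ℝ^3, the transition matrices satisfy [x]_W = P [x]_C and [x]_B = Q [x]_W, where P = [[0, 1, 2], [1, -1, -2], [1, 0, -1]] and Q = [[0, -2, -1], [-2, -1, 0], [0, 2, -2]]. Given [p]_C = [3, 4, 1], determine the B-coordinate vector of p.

First [p]_W = P [p]_C = [6, -3, 2].
Then [p]_B = Q [p]_W = [4, -9, -10].

[4, -9, -10]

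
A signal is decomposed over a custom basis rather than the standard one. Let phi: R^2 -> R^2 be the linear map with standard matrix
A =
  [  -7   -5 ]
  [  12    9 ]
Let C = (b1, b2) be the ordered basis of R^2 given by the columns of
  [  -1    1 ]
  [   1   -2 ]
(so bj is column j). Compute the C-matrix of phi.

[[-1, 0], [1, 3]]

Let P have columns b1, b2. Then [phi]_C = P^(-1) A P.
Here det P = 1, so P^(-1) is integer; computing A P first and then P^(-1)(A P) gives [[-1, 0], [1, 3]].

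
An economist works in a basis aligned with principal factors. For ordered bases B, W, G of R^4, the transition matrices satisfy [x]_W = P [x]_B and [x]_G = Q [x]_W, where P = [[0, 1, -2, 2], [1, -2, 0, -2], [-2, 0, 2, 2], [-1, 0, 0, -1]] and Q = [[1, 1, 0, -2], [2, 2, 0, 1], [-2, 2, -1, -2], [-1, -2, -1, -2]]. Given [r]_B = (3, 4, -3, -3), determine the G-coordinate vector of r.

(5, 10, 12, 12)

First [r]_W = P [r]_B = (4, 1, -18, 0).
Then [r]_G = Q [r]_W = (5, 10, 12, 12).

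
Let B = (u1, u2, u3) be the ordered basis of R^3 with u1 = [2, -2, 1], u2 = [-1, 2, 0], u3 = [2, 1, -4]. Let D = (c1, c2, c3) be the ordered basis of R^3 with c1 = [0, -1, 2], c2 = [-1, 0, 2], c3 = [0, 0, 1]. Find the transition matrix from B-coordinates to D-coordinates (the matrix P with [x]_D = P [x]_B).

Column j of P is [uj]_D, since P maps B-coordinates to D-coordinates.
Expressing u1 in D: u1 = 2c1 - 2c2 + c3, so column 1 of P is [2, -2, 1].
Doing the same for each uj gives P = [[2, -2, -1], [-2, 1, -2], [1, 2, 2]].

[[2, -2, -1], [-2, 1, -2], [1, 2, 2]]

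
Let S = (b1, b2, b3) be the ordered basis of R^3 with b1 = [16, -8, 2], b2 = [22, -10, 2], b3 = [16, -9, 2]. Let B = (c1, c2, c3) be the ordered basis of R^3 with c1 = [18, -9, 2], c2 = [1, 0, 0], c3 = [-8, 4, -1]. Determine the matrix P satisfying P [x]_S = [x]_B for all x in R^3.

[[0, 2, 1], [0, 2, -2], [-2, 2, 0]]

Take x = bj: its S-coordinates are the j-th standard unit vector, so P e_j — column j of P — equals [bj]_B.
b1 = 0·c1 + 0·c2 - 2c3, giving column 1 = [0, 0, -2]; repeating for each j gives P = [[0, 2, 1], [0, 2, -2], [-2, 2, 0]].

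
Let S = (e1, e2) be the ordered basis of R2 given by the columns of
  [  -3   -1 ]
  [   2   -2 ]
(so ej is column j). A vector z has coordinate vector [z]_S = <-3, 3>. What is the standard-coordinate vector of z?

<6, -12>

z = M [z]_S, where M has columns e1, e2.
Carrying out the matrix-vector product, z = <6, -12>.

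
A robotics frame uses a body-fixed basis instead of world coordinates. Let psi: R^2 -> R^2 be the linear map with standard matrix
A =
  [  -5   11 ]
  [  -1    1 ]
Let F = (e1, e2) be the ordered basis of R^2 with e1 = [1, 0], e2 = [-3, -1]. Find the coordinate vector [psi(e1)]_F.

Compute psi(e1) = A e1 = [-5, -1] in standard coordinates.
Then write this in F-coordinates: solve for y in y_1 e1 + y_2 e2 = [-5, -1].
This gives y = [-2, 1], which is column 1 of [psi]_F.

[-2, 1]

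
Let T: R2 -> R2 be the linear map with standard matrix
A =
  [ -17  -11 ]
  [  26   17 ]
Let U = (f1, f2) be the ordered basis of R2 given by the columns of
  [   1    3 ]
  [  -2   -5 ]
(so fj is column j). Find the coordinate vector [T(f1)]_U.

<-1, 2>

Column 1 of [T]_U is the U-coordinate vector of T(f1).
In standard coordinates T(f1) = A f1 = <5, -8>.
Converting to U: <5, -8> = -f1 + 2f2, so the coordinate vector is <-1, 2>.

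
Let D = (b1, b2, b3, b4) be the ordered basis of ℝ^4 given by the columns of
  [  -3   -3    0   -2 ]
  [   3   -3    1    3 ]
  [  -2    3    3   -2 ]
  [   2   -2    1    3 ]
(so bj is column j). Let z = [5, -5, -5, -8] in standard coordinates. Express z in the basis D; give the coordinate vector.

[2, -1, -2, -4]

[z]_D is the unique c with M c = z, where M has columns b1, ..., b4.
Solving this 4x4 system gives c = (2, -1, -2, -4).
Check: 2b1 - b2 - 2b3 - 4b4 = [5, -5, -5, -8].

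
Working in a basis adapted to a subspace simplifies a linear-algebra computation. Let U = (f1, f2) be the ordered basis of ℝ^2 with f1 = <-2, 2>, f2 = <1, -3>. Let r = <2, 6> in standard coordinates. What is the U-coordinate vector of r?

<-3, -4>

We seek scalars with c_1 f1 + c_2 f2 = r; equivalently solve M c = r where the columns of M are f1, f2.
System: -2c_1 + c_2 = 2, 2c_1 - 3c_2 = 6; solving gives c_1 = -3, c_2 = -4.
Check: -3f1 - 4f2 = <2, 6>.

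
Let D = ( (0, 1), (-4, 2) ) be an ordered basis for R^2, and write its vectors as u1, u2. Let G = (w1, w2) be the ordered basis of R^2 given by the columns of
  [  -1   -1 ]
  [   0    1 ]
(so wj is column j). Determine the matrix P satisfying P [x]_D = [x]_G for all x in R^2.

[[-1, 2], [1, 2]]

Let M have columns uj and N have columns wj. Then for every x, N [x]_G = x = M [x]_D, so P = N^(-1) M.
Since det N = -1, N^(-1) has integer entries; multiplying gives P = [[-1, 2], [1, 2]].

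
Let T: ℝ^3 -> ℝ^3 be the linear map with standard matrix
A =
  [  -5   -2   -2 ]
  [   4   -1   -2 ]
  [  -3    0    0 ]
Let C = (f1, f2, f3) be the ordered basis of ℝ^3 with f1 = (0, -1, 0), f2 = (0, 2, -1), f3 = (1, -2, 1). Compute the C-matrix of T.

The j-th column of [T]_C is [T(fj)]_C.
T(f1) = A f1 = (2, 1, 0) = -f1 + 2f2 + 2f3, so column 1 is (-1, 2, 2).
Repeating for f2, f3 and assembling the columns gives [[-1, 0, 2], [2, -2, 0], [2, -2, -3]].

[[-1, 0, 2], [2, -2, 0], [2, -2, -3]]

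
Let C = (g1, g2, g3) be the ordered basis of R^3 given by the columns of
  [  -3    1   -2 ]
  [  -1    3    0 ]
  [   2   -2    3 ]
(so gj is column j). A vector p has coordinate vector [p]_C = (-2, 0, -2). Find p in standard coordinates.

The coordinates say p = -2g1 + 0·g2 - 2g3; adding the scaled basis vectors gives (10, 2, -10).

(10, 2, -10)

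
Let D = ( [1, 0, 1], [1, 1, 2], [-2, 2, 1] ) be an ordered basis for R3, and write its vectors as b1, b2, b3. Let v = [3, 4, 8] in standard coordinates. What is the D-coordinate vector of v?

[3, 2, 1]

Write v = c_1 b1 + ... + c_3 b3 and solve for the c_i.
Solving this 3x3 system gives c = (3, 2, 1).
Check: 3b1 + 2b2 + b3 = [3, 4, 8].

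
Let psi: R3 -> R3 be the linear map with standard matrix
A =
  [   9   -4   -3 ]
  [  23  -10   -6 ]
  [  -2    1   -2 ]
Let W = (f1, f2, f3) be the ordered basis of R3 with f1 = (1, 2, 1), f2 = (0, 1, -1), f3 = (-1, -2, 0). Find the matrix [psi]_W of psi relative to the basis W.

The j-th column of [psi]_W is [psi(fj)]_W.
psi(f1) = A f1 = (-2, -3, -2) = -f1 + f2 + f3, so column 1 is (-1, 1, 1).
Repeating for f2, f3 and assembling the columns gives [[-1, 1, -1], [1, -2, -1], [1, 2, 0]].

[[-1, 1, -1], [1, -2, -1], [1, 2, 0]]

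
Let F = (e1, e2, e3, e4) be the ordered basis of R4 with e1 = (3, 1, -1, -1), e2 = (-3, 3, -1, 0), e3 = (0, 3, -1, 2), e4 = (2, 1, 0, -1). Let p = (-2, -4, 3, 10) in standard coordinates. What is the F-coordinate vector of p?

Write p = c_1 e1 + ... + c_4 e4 and solve for the c_i.
Solving this 4x4 system gives c = (-3, -3, 3, -1).
Check: -3e1 - 3e2 + 3e3 - e4 = (-2, -4, 3, 10).

(-3, -3, 3, -1)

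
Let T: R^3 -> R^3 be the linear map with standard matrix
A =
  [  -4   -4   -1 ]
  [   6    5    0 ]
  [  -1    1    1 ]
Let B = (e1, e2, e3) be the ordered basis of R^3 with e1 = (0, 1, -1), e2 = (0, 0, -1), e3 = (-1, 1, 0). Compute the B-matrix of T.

With P the matrix whose columns are e1, ..., e3, [T]_B = P^(-1) A P.
Column by column: T(e1) = A e1 = (-3, 5, 0); its B-coordinates (2, -2, 3) give column 1.
Continuing for each basis vector yields [T]_B = [[2, 1, -1], [-2, 0, -1], [3, -1, 0]].

[[2, 1, -1], [-2, 0, -1], [3, -1, 0]]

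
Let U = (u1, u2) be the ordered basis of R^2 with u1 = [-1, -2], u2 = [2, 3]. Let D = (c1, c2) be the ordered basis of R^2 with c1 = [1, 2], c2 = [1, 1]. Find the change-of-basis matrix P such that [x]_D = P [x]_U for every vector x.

Column j of P is [uj]_D, since P maps U-coordinates to D-coordinates.
Expressing u1 in D: u1 = -c1 + 0·c2, so column 1 of P is [-1, 0].
Doing the same for each uj gives P = [[-1, 1], [0, 1]].

[[-1, 1], [0, 1]]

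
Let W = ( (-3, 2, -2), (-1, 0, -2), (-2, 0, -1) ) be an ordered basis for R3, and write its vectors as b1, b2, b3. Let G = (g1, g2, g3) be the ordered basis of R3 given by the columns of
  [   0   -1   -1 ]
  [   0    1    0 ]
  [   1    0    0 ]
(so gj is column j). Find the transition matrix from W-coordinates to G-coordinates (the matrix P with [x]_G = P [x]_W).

[[-2, -2, -1], [2, 0, 0], [1, 1, 2]]

Let M have columns bj and N have columns gj. Then for every x, N [x]_G = x = M [x]_W, so P = N^(-1) M.
Since det N = 1, N^(-1) has integer entries; multiplying gives P = [[-2, -2, -1], [2, 0, 0], [1, 1, 2]].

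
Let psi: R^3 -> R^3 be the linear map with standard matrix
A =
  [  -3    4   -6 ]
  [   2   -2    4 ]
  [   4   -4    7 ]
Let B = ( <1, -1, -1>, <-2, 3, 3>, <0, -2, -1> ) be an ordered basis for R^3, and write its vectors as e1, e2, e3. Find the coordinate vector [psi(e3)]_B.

Compute psi(e3) = A e3 = <-2, 0, 1> in standard coordinates.
Then write this in B-coordinates: solve for y in y_1 e1 + ... + y_3 e3 = <-2, 0, 1>.
This gives y = <-2, 0, 1>, which is column 3 of [psi]_B.

<-2, 0, 1>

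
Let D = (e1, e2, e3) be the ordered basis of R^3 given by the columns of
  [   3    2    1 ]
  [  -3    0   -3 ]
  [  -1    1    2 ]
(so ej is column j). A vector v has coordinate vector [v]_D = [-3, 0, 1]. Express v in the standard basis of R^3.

The coordinates say v = -3e1 + 0·e2 + e3; adding the scaled basis vectors gives [-8, 6, 5].

[-8, 6, 5]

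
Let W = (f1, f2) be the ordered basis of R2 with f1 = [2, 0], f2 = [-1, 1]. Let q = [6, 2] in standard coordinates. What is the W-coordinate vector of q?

[4, 2]

Write q = c_1 f1 + c_2 f2 and solve for the c_i.
System: 2c_1 - c_2 = 6, 0c_1 + c_2 = 2; solving gives c_1 = 4, c_2 = 2.
Check: 4f1 + 2f2 = [6, 2].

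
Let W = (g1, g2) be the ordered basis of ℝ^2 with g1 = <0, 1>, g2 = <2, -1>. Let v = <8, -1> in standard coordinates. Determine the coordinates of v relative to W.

We seek scalars with c_1 g1 + c_2 g2 = v; equivalently solve M c = v where the columns of M are g1, g2.
System: 0c_1 + 2c_2 = 8, c_1 - c_2 = -1; solving gives c_1 = 3, c_2 = 4.
Check: 3g1 + 4g2 = <8, -1>.

<3, 4>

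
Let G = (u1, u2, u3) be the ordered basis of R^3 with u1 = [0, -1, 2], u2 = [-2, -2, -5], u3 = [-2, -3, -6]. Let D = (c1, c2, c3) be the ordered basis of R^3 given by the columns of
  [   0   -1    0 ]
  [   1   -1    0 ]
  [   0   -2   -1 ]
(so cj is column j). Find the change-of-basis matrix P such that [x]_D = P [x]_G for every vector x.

Let M have columns uj and N have columns cj. Then for every x, N [x]_D = x = M [x]_G, so P = N^(-1) M.
Since det N = -1, N^(-1) has integer entries; multiplying gives P = [[-1, 0, -1], [0, 2, 2], [-2, 1, 2]].

[[-1, 0, -1], [0, 2, 2], [-2, 1, 2]]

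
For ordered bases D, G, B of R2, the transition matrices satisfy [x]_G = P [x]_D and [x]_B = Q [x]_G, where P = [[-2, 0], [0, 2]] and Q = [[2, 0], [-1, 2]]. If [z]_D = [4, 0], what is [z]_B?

Apply P to get G-coordinates [-8, 0], then Q to get B-coordinates.
The result is [z]_B = [-16, 8].

[-16, 8]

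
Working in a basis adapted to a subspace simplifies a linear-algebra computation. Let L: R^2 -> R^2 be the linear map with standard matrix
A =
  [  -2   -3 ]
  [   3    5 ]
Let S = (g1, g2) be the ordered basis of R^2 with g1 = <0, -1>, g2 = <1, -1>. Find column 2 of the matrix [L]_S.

<1, 1>

Compute L(g2) = A g2 = <1, -2> in standard coordinates.
Then write this in S-coordinates: solve for y in y_1 g1 + y_2 g2 = <1, -2>.
This gives y = <1, 1>, which is column 2 of [L]_S.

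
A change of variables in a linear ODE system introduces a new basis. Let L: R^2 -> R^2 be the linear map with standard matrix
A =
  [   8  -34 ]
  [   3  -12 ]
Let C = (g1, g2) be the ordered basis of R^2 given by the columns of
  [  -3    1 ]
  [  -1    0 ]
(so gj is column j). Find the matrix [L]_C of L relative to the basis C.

With P the matrix whose columns are g1, g2, [L]_C = P^(-1) A P.
Column by column: L(g1) = A g1 = (10, 3); its C-coordinates (-3, 1) give column 1.
Continuing for each basis vector yields [L]_C = [[-3, -3], [1, -1]].

[[-3, -3], [1, -1]]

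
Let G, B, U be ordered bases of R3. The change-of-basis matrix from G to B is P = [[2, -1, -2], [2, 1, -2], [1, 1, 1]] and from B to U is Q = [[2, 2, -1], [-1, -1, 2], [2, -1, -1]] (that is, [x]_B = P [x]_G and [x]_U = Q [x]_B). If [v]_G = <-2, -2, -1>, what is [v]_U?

<-3, -6, 9>

Apply P to get B-coordinates <0, -4, -5>, then Q to get U-coordinates.
The result is [v]_U = <-3, -6, 9>.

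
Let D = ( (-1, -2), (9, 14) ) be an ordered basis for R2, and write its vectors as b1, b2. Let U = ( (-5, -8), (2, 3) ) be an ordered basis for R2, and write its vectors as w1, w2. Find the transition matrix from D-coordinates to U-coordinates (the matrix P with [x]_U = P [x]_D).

[[1, -1], [2, 2]]

Take x = bj: its D-coordinates are the j-th standard unit vector, so P e_j — column j of P — equals [bj]_U.
b1 = w1 + 2w2, giving column 1 = (1, 2); repeating for each j gives P = [[1, -1], [2, 2]].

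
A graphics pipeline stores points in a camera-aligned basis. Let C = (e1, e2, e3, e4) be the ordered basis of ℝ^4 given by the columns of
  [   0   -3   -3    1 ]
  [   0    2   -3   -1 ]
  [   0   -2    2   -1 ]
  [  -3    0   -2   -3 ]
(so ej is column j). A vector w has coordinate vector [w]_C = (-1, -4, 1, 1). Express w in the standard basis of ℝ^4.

By definition w = -e1 - 4e2 + e3 + e4.
Summing componentwise gives (10, -12, 9, -2).

(10, -12, 9, -2)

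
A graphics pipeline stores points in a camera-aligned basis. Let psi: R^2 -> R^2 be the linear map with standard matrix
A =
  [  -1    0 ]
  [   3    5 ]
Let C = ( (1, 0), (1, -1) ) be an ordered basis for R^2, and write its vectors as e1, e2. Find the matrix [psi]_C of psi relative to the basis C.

With P the matrix whose columns are e1, e2, [psi]_C = P^(-1) A P.
Column by column: psi(e1) = A e1 = (-1, 3); its C-coordinates (2, -3) give column 1.
Continuing for each basis vector yields [psi]_C = [[2, -3], [-3, 2]].

[[2, -3], [-3, 2]]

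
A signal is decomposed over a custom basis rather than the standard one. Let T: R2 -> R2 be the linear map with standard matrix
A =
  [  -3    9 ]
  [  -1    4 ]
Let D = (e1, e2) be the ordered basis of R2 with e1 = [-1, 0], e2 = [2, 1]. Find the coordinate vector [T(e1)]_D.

Compute T(e1) = A e1 = [3, 1] in standard coordinates.
Then write this in D-coordinates: solve for y in y_1 e1 + y_2 e2 = [3, 1].
This gives y = [-1, 1], which is column 1 of [T]_D.

[-1, 1]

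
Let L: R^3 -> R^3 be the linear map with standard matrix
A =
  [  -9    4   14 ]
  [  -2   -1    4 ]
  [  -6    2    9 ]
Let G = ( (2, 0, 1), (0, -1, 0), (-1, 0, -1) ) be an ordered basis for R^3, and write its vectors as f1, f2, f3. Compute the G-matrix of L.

The j-th column of [L]_G is [L(fj)]_G.
L(f1) = A f1 = (-4, 0, -3) = -f1 + 0·f2 + 2f3, so column 1 is (-1, 0, 2).
Repeating for f2, f3 and assembling the columns gives [[-1, -2, -2], [0, -1, 2], [2, 0, 1]].

[[-1, -2, -2], [0, -1, 2], [2, 0, 1]]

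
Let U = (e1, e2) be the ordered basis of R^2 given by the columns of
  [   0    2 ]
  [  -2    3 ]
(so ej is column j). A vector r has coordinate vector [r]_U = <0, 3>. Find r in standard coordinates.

r = M [r]_U, where M has columns e1, e2.
Carrying out the matrix-vector product, r = <6, 9>.

<6, 9>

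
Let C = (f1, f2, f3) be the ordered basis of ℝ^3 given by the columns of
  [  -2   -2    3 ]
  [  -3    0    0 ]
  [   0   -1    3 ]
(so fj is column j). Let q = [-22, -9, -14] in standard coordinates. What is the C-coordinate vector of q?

[3, 2, -4]

We seek scalars with c_1 f1 + ... + c_3 f3 = q; equivalently solve M c = q where the columns of M are f1, ..., f3.
Row-reducing the augmented matrix [M | q] gives c = (3, 2, -4).
Check: 3f1 + 2f2 - 4f3 = [-22, -9, -14].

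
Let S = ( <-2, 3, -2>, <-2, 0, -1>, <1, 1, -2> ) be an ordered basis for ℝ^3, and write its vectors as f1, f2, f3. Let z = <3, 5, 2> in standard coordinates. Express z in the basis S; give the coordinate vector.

<2, -4, -1>

[z]_S is the unique c with M c = z, where M has columns f1, ..., f3.
Row-reducing the augmented matrix [M | z] gives c = (2, -4, -1).
Check: 2f1 - 4f2 - f3 = <3, 5, 2>.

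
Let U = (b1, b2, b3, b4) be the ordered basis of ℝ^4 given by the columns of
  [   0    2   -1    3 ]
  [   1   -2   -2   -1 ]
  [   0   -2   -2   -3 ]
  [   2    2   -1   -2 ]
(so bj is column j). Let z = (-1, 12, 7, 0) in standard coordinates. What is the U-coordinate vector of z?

[z]_U is the unique c with M c = z, where M has columns b1, ..., b4.
Row-reducing the augmented matrix [M | z] gives c = (3, -3, -2, 1).
Check: 3b1 - 3b2 - 2b3 + b4 = (-1, 12, 7, 0).

(3, -3, -2, 1)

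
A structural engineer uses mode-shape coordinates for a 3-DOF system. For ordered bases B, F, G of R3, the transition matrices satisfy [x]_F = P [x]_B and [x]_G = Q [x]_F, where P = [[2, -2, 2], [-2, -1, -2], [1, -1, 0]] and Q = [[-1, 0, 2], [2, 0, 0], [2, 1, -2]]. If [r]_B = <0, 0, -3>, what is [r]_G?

<6, -12, -6>

Apply P to get F-coordinates <-6, 6, 0>, then Q to get G-coordinates.
The result is [r]_G = <6, -12, -6>.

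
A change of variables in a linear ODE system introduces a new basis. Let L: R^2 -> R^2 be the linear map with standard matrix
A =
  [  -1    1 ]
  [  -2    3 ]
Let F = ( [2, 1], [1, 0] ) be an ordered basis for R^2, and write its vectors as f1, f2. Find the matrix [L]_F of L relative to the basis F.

[[-1, -2], [1, 3]]

The j-th column of [L]_F is [L(fj)]_F.
L(f1) = A f1 = [-1, -1] = -f1 + f2, so column 1 is [-1, 1].
Repeating for f2 and assembling the columns gives [[-1, -2], [1, 3]].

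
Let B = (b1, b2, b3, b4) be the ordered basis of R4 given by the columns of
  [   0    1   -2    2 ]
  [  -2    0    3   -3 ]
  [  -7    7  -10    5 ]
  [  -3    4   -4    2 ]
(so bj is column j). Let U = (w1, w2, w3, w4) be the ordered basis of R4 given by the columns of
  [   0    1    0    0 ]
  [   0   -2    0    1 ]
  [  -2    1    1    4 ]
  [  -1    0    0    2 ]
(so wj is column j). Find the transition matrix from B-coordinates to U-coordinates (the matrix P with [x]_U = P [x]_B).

[[-1, 0, 2, 0], [0, 1, -2, 2], [-1, -2, 0, -1], [-2, 2, -1, 1]]

Take x = bj: its B-coordinates are the j-th standard unit vector, so P e_j — column j of P — equals [bj]_U.
b1 = -w1 + 0·w2 - w3 - 2w4, giving column 1 = (-1, 0, -1, -2); repeating for each j gives P = [[-1, 0, 2, 0], [0, 1, -2, 2], [-1, -2, 0, -1], [-2, 2, -1, 1]].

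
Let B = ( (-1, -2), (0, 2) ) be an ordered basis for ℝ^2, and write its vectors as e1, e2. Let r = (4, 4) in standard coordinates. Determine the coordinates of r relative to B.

(-4, -2)

Write r = c_1 e1 + c_2 e2 and solve for the c_i.
System: -c_1 + 0c_2 = 4, -2c_1 + 2c_2 = 4; solving gives c_1 = -4, c_2 = -2.
Check: -4e1 - 2e2 = (4, 4).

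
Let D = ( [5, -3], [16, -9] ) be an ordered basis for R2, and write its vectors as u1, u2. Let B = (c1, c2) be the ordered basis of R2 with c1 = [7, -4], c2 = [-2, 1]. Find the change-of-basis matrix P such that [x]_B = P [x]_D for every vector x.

Let M have columns uj and N have columns cj. Then for every x, N [x]_B = x = M [x]_D, so P = N^(-1) M.
Since det N = -1, N^(-1) has integer entries; multiplying gives P = [[1, 2], [1, -1]].

[[1, 2], [1, -1]]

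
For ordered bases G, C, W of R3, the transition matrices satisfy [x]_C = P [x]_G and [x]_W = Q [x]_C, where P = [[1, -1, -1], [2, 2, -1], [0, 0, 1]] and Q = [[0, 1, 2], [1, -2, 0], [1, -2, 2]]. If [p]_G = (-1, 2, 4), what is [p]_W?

Apply P to get C-coordinates (-7, -2, 4), then Q to get W-coordinates.
The result is [p]_W = (6, -3, 5).

(6, -3, 5)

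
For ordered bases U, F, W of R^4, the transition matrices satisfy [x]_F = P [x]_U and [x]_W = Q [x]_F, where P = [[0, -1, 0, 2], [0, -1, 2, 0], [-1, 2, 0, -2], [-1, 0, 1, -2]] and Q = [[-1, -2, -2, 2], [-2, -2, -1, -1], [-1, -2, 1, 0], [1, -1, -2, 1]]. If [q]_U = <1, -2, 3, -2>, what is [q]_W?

Composing the changes, [q]_W = Q P [q]_U.
Q P = [[0, -1, -2, -2], [2, 2, -5, 0], [-1, 5, -4, -4], [1, -4, -1, 4]]; applying this to <1, -2, 3, -2> gives <0, -17, -15, -2>.

<0, -17, -15, -2>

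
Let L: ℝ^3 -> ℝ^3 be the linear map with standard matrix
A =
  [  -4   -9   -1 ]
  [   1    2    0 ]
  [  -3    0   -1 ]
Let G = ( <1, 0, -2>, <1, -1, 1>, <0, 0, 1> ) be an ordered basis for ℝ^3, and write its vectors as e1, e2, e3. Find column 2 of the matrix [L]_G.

Compute L(e2) = A e2 = <4, -1, -4> in standard coordinates.
Then write this in G-coordinates: solve for y in y_1 e1 + ... + y_3 e3 = <4, -1, -4>.
This gives y = <3, 1, 1>, which is column 2 of [L]_G.

<3, 1, 1>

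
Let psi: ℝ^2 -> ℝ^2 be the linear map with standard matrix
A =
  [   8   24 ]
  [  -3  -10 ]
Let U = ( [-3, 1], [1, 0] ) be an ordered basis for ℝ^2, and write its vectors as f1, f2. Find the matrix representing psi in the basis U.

[[-1, -3], [-3, -1]]

Let P have columns f1, f2. Then [psi]_U = P^(-1) A P.
Here det P = -1, so P^(-1) is integer; computing A P first and then P^(-1)(A P) gives [[-1, -3], [-3, -1]].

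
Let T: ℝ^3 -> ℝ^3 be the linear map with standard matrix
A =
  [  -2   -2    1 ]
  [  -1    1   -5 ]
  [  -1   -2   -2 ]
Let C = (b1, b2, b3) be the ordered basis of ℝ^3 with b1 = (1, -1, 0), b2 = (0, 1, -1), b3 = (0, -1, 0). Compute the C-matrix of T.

[[0, -3, 2], [-1, 0, -2], [1, -3, -3]]

The j-th column of [T]_C is [T(bj)]_C.
T(b1) = A b1 = (0, -2, 1) = 0·b1 - b2 + b3, so column 1 is (0, -1, 1).
Repeating for b2, b3 and assembling the columns gives [[0, -3, 2], [-1, 0, -2], [1, -3, -3]].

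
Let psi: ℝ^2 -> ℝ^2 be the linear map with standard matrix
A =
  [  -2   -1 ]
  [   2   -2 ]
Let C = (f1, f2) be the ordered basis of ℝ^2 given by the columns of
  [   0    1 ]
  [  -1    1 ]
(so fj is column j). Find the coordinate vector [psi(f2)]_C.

[-3, -3]

Compute psi(f2) = A f2 = [-3, 0] in standard coordinates.
Then write this in C-coordinates: solve for y in y_1 f1 + y_2 f2 = [-3, 0].
This gives y = [-3, -3], which is column 2 of [psi]_C.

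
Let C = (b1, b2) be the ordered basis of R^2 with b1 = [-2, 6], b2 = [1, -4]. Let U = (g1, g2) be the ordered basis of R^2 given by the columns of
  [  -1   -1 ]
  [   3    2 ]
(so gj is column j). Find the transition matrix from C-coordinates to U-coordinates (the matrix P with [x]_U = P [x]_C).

[[2, -2], [0, 1]]

Let M have columns bj and N have columns gj. Then for every x, N [x]_U = x = M [x]_C, so P = N^(-1) M.
Since det N = 1, N^(-1) has integer entries; multiplying gives P = [[2, -2], [0, 1]].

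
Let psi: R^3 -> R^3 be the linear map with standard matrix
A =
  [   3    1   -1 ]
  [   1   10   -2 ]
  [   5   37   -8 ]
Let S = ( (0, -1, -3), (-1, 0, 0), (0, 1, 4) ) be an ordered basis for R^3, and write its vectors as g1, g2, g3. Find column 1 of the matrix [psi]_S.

(3, -2, -1)

Compute psi(g1) = A g1 = (2, -4, -13) in standard coordinates.
Then write this in S-coordinates: solve for y in y_1 g1 + ... + y_3 g3 = (2, -4, -13).
This gives y = (3, -2, -1), which is column 1 of [psi]_S.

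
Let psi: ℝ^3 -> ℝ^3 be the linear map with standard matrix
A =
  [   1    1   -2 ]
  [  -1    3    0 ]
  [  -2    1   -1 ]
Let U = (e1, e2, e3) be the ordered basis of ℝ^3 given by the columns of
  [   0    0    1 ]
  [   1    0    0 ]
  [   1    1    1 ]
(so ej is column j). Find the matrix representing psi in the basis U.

Let P have columns e1, ..., e3. Then [psi]_U = P^(-1) A P.
Here det P = 1, so P^(-1) is integer; computing A P first and then P^(-1)(A P) gives [[3, 0, -1], [-2, 1, -1], [-1, -2, -1]].

[[3, 0, -1], [-2, 1, -1], [-1, -2, -1]]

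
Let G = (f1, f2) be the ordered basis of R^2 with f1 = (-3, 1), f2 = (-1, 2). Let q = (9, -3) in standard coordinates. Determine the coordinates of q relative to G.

(-3, 0)

Write q = c_1 f1 + c_2 f2 and solve for the c_i.
System: -3c_1 - c_2 = 9, c_1 + 2c_2 = -3; solving gives c_1 = -3, c_2 = 0.
Check: -3f1 + 0·f2 = (9, -3).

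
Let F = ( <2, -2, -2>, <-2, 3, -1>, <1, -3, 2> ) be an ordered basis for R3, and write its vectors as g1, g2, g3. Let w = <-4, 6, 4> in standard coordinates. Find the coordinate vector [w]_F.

We seek scalars with c_1 g1 + ... + c_3 g3 = w; equivalently solve M c = w where the columns of M are g1, ..., g3.
Row-reducing the augmented matrix [M | w] gives c = (-3, -2, -2).
Check: -3g1 - 2g2 - 2g3 = <-4, 6, 4>.

<-3, -2, -2>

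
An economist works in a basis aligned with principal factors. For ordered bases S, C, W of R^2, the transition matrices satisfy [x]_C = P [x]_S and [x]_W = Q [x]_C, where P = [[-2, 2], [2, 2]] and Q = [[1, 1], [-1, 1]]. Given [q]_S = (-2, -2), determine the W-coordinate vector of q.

Apply P to get C-coordinates (0, -8), then Q to get W-coordinates.
The result is [q]_W = (-8, -8).

(-8, -8)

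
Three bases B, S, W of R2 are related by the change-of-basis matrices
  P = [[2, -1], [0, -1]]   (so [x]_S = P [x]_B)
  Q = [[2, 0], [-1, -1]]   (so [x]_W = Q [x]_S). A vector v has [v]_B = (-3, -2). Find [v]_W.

(-8, 2)

First [v]_S = P [v]_B = (-4, 2).
Then [v]_W = Q [v]_S = (-8, 2).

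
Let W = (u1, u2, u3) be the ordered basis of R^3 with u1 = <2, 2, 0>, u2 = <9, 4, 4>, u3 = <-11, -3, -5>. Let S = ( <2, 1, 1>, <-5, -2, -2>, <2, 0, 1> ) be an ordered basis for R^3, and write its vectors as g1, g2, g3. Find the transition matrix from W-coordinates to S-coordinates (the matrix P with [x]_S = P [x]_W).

Column j of P is [uj]_S, since P maps W-coordinates to S-coordinates.
Expressing u1 in S: u1 = -2g1 - 2g2 - 2g3, so column 1 of P is <-2, -2, -2>.
Doing the same for each uj gives P = [[-2, 2, -1], [-2, -1, 1], [-2, 0, -2]].

[[-2, 2, -1], [-2, -1, 1], [-2, 0, -2]]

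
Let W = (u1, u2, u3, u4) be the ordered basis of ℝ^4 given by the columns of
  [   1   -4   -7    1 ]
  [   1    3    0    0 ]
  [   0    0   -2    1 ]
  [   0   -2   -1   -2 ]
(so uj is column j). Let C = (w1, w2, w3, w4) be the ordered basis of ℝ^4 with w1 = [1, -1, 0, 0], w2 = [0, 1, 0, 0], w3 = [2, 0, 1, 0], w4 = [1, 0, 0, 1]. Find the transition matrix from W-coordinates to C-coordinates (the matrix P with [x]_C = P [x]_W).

Let M have columns uj and N have columns wj. Then for every x, N [x]_C = x = M [x]_W, so P = N^(-1) M.
Since det N = 1, N^(-1) has integer entries; multiplying gives P = [[1, -2, -2, 1], [2, 1, -2, 1], [0, 0, -2, 1], [0, -2, -1, -2]].

[[1, -2, -2, 1], [2, 1, -2, 1], [0, 0, -2, 1], [0, -2, -1, -2]]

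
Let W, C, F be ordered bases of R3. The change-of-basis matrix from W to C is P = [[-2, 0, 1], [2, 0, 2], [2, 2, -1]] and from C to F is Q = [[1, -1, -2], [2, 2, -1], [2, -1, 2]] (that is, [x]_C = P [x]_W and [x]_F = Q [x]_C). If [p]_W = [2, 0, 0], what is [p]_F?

Composing the changes, [p]_F = Q P [p]_W.
Q P = [[-8, -4, 1], [-2, -2, 7], [-2, 4, -2]]; applying this to [2, 0, 0] gives [-16, -4, -4].

[-16, -4, -4]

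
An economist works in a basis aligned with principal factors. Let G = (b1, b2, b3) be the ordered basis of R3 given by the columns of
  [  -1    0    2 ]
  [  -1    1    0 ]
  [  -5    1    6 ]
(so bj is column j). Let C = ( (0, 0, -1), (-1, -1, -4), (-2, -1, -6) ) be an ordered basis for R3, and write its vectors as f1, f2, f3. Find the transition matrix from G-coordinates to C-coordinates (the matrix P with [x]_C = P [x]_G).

Take x = bj: its G-coordinates are the j-th standard unit vector, so P e_j — column j of P — equals [bj]_C.
b1 = f1 + f2 + 0·f3, giving column 1 = (1, 1, 0); repeating for each j gives P = [[1, 1, -2], [1, -2, 2], [0, 1, -2]].

[[1, 1, -2], [1, -2, 2], [0, 1, -2]]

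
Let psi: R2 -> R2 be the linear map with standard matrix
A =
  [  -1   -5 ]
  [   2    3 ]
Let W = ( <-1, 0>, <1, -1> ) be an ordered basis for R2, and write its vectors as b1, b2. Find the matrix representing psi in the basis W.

With P the matrix whose columns are b1, b2, [psi]_W = P^(-1) A P.
Column by column: psi(b1) = A b1 = <1, -2>; its W-coordinates <1, 2> give column 1.
Continuing for each basis vector yields [psi]_W = [[1, -3], [2, 1]].

[[1, -3], [2, 1]]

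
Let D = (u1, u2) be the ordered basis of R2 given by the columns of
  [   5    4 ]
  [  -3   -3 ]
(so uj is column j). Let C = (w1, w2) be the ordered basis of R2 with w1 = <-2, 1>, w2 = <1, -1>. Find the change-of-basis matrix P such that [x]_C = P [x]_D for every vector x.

[[-2, -1], [1, 2]]

Let M have columns uj and N have columns wj. Then for every x, N [x]_C = x = M [x]_D, so P = N^(-1) M.
Since det N = 1, N^(-1) has integer entries; multiplying gives P = [[-2, -1], [1, 2]].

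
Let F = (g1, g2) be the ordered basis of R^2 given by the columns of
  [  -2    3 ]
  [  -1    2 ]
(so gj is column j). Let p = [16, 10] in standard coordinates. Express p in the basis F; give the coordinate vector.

We seek scalars with c_1 g1 + c_2 g2 = p; equivalently solve M c = p where the columns of M are g1, g2.
System: -2c_1 + 3c_2 = 16, -c_1 + 2c_2 = 10; solving gives c_1 = -2, c_2 = 4.
Check: -2g1 + 4g2 = [16, 10].

[-2, 4]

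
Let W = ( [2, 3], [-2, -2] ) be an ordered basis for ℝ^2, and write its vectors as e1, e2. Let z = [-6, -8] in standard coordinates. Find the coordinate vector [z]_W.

We seek scalars with c_1 e1 + c_2 e2 = z; equivalently solve M c = z where the columns of M are e1, e2.
System: 2c_1 - 2c_2 = -6, 3c_1 - 2c_2 = -8; solving gives c_1 = -2, c_2 = 1.
Check: -2e1 + e2 = [-6, -8].

[-2, 1]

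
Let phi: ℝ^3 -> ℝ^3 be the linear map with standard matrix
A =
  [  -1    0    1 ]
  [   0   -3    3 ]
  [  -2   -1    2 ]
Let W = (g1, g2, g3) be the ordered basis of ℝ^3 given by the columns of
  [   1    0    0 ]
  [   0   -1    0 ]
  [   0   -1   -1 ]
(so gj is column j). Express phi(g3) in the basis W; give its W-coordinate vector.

[-1, 3, -1]

Column 3 of [phi]_W is the W-coordinate vector of phi(g3).
In standard coordinates phi(g3) = A g3 = [-1, -3, -2].
Converting to W: [-1, -3, -2] = -g1 + 3g2 - g3, so the coordinate vector is [-1, 3, -1].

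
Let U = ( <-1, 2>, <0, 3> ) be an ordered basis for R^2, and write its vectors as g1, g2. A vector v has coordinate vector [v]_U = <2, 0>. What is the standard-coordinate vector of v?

The coordinates say v = 2g1 + 0·g2; adding the scaled basis vectors gives <-2, 4>.

<-2, 4>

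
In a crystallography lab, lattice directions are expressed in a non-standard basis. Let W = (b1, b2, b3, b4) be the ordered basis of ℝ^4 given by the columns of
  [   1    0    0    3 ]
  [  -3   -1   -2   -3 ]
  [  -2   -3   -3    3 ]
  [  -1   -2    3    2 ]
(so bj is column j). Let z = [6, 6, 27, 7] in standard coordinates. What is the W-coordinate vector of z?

Write z = c_1 b1 + ... + c_4 b4 and solve for the c_i.
Solving this 4x4 system gives c = (-3, -2, -2, 3).
Check: -3b1 - 2b2 - 2b3 + 3b4 = [6, 6, 27, 7].

[-3, -2, -2, 3]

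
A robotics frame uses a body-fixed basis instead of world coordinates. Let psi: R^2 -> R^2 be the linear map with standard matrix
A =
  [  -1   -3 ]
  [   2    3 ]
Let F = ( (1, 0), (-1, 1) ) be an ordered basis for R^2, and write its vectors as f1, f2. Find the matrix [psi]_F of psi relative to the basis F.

[[1, -1], [2, 1]]

With P the matrix whose columns are f1, f2, [psi]_F = P^(-1) A P.
Column by column: psi(f1) = A f1 = (-1, 2); its F-coordinates (1, 2) give column 1.
Continuing for each basis vector yields [psi]_F = [[1, -1], [2, 1]].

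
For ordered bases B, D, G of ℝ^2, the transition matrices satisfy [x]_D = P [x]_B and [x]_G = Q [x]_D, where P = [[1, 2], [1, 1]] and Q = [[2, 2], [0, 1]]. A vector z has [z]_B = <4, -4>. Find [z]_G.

First [z]_D = P [z]_B = <-4, 0>.
Then [z]_G = Q [z]_D = <-8, 0>.

<-8, 0>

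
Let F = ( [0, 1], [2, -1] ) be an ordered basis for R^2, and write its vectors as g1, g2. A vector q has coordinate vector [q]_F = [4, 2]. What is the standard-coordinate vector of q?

[4, 2]

The coordinates say q = 4g1 + 2g2; adding the scaled basis vectors gives [4, 2].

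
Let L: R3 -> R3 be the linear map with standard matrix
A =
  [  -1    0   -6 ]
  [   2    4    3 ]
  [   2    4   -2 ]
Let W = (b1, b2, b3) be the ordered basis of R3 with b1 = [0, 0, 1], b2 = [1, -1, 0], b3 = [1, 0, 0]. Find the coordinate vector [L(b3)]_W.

Column 3 of [L]_W is the W-coordinate vector of L(b3).
In standard coordinates L(b3) = A b3 = [-1, 2, 2].
Converting to W: [-1, 2, 2] = 2b1 - 2b2 + b3, so the coordinate vector is [2, -2, 1].

[2, -2, 1]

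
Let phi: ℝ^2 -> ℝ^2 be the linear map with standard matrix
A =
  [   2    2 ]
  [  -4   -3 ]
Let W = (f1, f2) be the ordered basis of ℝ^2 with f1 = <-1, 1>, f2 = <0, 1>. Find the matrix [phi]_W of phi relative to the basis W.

[[0, -2], [1, -1]]

The j-th column of [phi]_W is [phi(fj)]_W.
phi(f1) = A f1 = <0, 1> = 0·f1 + f2, so column 1 is <0, 1>.
Repeating for f2 and assembling the columns gives [[0, -2], [1, -1]].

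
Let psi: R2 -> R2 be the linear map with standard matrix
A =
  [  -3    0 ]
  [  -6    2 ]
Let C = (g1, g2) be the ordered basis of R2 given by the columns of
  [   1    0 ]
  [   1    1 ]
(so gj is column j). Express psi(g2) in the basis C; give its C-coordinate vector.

Compute psi(g2) = A g2 = (0, 2) in standard coordinates.
Then write this in C-coordinates: solve for y in y_1 g1 + y_2 g2 = (0, 2).
This gives y = (0, 2), which is column 2 of [psi]_C.

(0, 2)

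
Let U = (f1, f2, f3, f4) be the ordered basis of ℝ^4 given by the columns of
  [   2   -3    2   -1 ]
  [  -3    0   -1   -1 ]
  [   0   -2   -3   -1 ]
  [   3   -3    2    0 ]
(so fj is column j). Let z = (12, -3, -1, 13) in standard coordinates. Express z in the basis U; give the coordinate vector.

(0, -3, 2, 1)

[z]_U is the unique c with M c = z, where M has columns f1, ..., f4.
Gaussian elimination on [M | z] yields c = (0, -3, 2, 1).
Check: 0·f1 - 3f2 + 2f3 + f4 = (12, -3, -1, 13).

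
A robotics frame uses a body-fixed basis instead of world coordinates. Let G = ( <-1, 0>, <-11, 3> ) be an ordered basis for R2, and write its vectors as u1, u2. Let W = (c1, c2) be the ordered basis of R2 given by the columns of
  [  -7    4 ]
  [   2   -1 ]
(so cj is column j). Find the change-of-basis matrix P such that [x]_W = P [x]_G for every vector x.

[[-1, 1], [-2, -1]]

Let M have columns uj and N have columns cj. Then for every x, N [x]_W = x = M [x]_G, so P = N^(-1) M.
Since det N = -1, N^(-1) has integer entries; multiplying gives P = [[-1, 1], [-2, -1]].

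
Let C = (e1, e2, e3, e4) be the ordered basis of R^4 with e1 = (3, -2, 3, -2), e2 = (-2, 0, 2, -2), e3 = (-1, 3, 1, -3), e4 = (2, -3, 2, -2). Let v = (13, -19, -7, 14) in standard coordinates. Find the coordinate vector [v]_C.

We seek scalars with c_1 e1 + ... + c_4 e4 = v; equivalently solve M c = v where the columns of M are e1, ..., e4.
Row-reducing the augmented matrix [M | v] gives c = (-1, -3, -4, 3).
Check: -e1 - 3e2 - 4e3 + 3e4 = (13, -19, -7, 14).

(-1, -3, -4, 3)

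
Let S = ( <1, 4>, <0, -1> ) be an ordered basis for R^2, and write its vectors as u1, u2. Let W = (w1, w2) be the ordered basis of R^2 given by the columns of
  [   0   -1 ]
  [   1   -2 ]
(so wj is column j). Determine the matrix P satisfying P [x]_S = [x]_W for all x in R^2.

Let M have columns uj and N have columns wj. Then for every x, N [x]_W = x = M [x]_S, so P = N^(-1) M.
Since det N = 1, N^(-1) has integer entries; multiplying gives P = [[2, -1], [-1, 0]].

[[2, -1], [-1, 0]]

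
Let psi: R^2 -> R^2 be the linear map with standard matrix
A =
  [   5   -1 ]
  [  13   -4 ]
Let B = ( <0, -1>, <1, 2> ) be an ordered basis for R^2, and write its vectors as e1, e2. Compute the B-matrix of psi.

[[-2, 1], [1, 3]]

Let P have columns e1, e2. Then [psi]_B = P^(-1) A P.
Here det P = 1, so P^(-1) is integer; computing A P first and then P^(-1)(A P) gives [[-2, 1], [1, 3]].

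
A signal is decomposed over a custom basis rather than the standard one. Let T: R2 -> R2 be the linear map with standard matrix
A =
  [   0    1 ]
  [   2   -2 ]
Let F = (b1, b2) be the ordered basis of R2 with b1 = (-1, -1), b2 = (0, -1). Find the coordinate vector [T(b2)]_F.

Column 2 of [T]_F is the F-coordinate vector of T(b2).
In standard coordinates T(b2) = A b2 = (-1, 2).
Converting to F: (-1, 2) = b1 - 3b2, so the coordinate vector is (1, -3).

(1, -3)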